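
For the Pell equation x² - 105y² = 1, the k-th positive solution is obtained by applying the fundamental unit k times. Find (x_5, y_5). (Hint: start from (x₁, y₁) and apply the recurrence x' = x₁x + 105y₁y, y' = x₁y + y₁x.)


Step 1: Find the fundamental solution (x₁, y₁) of x² - 105y² = 1.
  Expand √105 as a continued fraction. a₀ = ⌊√105⌋ = 10; iterate m_{k+1} = d_k·a_k − m_k, d_{k+1} = (105 − m_{k+1}²)/d_k, a_{k+1} = ⌊(a₀ + m_{k+1})/d_{k+1}⌋ (starting m₀ = 0, d₀ = 1), with convergents p_k = a_k·p_{k-1} + p_{k-2}, q_k = a_k·q_{k-1} + q_{k-2} (p₋₁ = 1, q₋₁ = 0):
  k = 0: a₀ = 10; p₀/q₀ = 10/1; p₀² − 105·q₀² = 100 − 105 = -5.
  k = 1: m = 10, d = 5, a = ⌊(10 + 10)/5⌋ = 4; p/q = (4·10 + 1)/(4·1 + 0) = 41/4; p² − 105·q² = 1681 − 1680 = 1.
  The first convergent with p² − 105·q² = 1 gives the fundamental solution (x₁, y₁) = (41, 4).
Step 2: Apply the recurrence (x_{n+1}, y_{n+1}) = (x₁x_n + 105y₁y_n, x₁y_n + y₁x_n) repeatedly.
  From (x_1, y_1) = (41, 4): x_2 = 41·41 + 105·4·4 = 3361; y_2 = 41·4 + 4·41 = 328.
  From (x_2, y_2) = (3361, 328): x_3 = 41·3361 + 105·4·328 = 275561; y_3 = 41·328 + 4·3361 = 26892.
  From (x_3, y_3) = (275561, 26892): x_4 = 41·275561 + 105·4·26892 = 22592641; y_4 = 41·26892 + 4·275561 = 2204816.
  From (x_4, y_4) = (22592641, 2204816): x_5 = 41·22592641 + 105·4·2204816 = 1852321001; y_5 = 41·2204816 + 4·22592641 = 180768020.
Step 3: Verify x_5² - 105·y_5² = 3431093090745642001 - 3431093090745642000 = 1 (should be 1). ✓

(x_1, y_1) = (41, 4); (x_5, y_5) = (1852321001, 180768020).


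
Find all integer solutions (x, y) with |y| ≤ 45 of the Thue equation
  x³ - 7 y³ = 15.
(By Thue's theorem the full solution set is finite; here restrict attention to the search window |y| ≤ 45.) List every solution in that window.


The equation is x³ - 7y³ = 15. For fixed y, x³ = 7·y³ + 15, so a solution requires the RHS to be a perfect cube.
Strategy: iterate y from -45 to 45, compute RHS = 7·y³ + 15, and check whether it is a (positive or negative) perfect cube.
Check small values of y:
  y = 0: RHS = 15 is not a perfect cube.
  y = 1: RHS = 22 is not a perfect cube.
  y = -1: RHS = 8 = (2)³ ⇒ x = 2 works.
  y = 2: RHS = 71 is not a perfect cube.
  y = -2: RHS = -41 is not a perfect cube.
  y = 3: RHS = 204 is not a perfect cube.
  y = -3: RHS = -174 is not a perfect cube.
Continuing, at y = 23: RHS = 85184 = (44)³ ⇒ x = 44 works.
Searching the remaining y in |y| ≤ 45 finds no further solutions.
Collected solutions: (2, -1), (44, 23).

Solutions (with |y| ≤ 45): (2, -1), (44, 23).


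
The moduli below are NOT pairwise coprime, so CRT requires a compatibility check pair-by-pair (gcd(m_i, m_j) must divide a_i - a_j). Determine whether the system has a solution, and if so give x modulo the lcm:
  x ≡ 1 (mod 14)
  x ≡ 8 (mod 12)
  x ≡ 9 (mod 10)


Moduli 14, 12, 10 are not pairwise coprime, so CRT works modulo lcm(m_i) when all pairwise compatibility conditions hold.
Pairwise compatibility: gcd(m_i, m_j) must divide a_i - a_j for every pair.
Merge one congruence at a time:
  Start: x ≡ 1 (mod 14).
  Combine with x ≡ 8 (mod 12): gcd(14, 12) = 2, and 8 - 1 = 7 is NOT divisible by 2.
    ⇒ system is inconsistent (no integer solution).

No solution (the system is inconsistent).


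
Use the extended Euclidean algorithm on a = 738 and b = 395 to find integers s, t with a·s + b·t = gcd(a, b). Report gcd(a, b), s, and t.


Euclidean algorithm on (738, 395) — divide until remainder is 0:
  738 = 1 · 395 + 343
  395 = 1 · 343 + 52
  343 = 6 · 52 + 31
  52 = 1 · 31 + 21
  31 = 1 · 21 + 10
  21 = 2 · 10 + 1
  10 = 10 · 1 + 0
gcd(738, 395) = 1.
Track Bezout coefficients alongside the remainders: start with r₀ = 738 = a·1 + b·0 (s = 1, t = 0) and r₁ = 395 = a·0 + b·1 (s = 0, t = 1); each new remainder r_{k+1} = r_{k-1} − q_k·r_k inherits s_{k+1} = s_{k-1} − q_k·s_k, t_{k+1} = t_{k-1} − q_k·t_k, so r_k = a·s_k + b·t_k at every step:
  q = 1: r = 343, s = 1 − 1·0 = 1, t = 0 − 1·1 = -1  (check: 738·1 + 395·(-1) = 343)
  q = 1: r = 52, s = 0 − 1·1 = -1, t = 1 − 1·(-1) = 2  (check: 738·(-1) + 395·2 = 52)
  q = 6: r = 31, s = 1 − 6·(-1) = 7, t = -1 − 6·2 = -13  (check: 738·7 + 395·(-13) = 31)
  q = 1: r = 21, s = -1 − 1·7 = -8, t = 2 − 1·(-13) = 15  (check: 738·(-8) + 395·15 = 21)
  q = 1: r = 10, s = 7 − 1·(-8) = 15, t = -13 − 1·15 = -28  (check: 738·15 + 395·(-28) = 10)
  q = 2: r = 1, s = -8 − 2·15 = -38, t = 15 − 2·(-28) = 71  (check: 738·(-38) + 395·71 = 1)
The row with r = 1 (the gcd) gives the Bezout coefficients s = -38, t = 71.
Result: 738 · (-38) + 395 · (71) = 1.

gcd(738, 395) = 1; s = -38, t = 71 (check: 738·(-38) + 395·71 = 1).


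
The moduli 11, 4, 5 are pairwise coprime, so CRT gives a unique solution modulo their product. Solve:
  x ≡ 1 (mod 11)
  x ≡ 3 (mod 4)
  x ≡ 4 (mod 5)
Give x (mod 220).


Moduli 11, 4, 5 are pairwise coprime; by CRT there is a unique solution modulo M = 11 · 4 · 5 = 220.
Solve pairwise, accumulating the modulus:
  Start with x ≡ 1 (mod 11).
  Combine with x ≡ 3 (mod 4): since gcd(11, 4) = 1, we get a unique residue mod 44.
    Write x = 1 + 11·t and substitute into x ≡ 3 (mod 4): 11·t ≡ 3 − 1 = 2 (mod 4).
    Reduce coefficients mod 4: 3·t ≡ 2 (mod 4).
    The inverse of 3 mod 4 is 3 (since 3·3 = 9 = 2·4 + 1), so t ≡ 3·2 = 6 ≡ 2 (mod 4).
    Then x = 1 + 11·2 = 23, valid modulo lcm(11, 4) = 44: x ≡ 23 (mod 44).
  Combine with x ≡ 4 (mod 5): since gcd(44, 5) = 1, we get a unique residue mod 220.
    Write x = 23 + 44·t and substitute into x ≡ 4 (mod 5): 44·t ≡ 4 − 23 = -19 (mod 5).
    Reduce coefficients mod 5: 4·t ≡ 1 (mod 5).
    The inverse of 4 mod 5 is 4 (since 4·4 = 16 = 3·5 + 1), so t ≡ 4·1 = 4 ≡ 4 (mod 5).
    Then x = 23 + 44·4 = 199, valid modulo lcm(44, 5) = 220: x ≡ 199 (mod 220).
Verify: 199 mod 11 = 1 ✓, 199 mod 4 = 3 ✓, 199 mod 5 = 4 ✓.

x ≡ 199 (mod 220).


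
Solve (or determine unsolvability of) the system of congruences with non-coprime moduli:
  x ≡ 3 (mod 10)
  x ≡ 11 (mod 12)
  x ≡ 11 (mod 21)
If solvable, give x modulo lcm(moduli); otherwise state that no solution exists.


Moduli 10, 12, 21 are not pairwise coprime, so CRT works modulo lcm(m_i) when all pairwise compatibility conditions hold.
Pairwise compatibility: gcd(m_i, m_j) must divide a_i - a_j for every pair.
Merge one congruence at a time:
  Start: x ≡ 3 (mod 10).
  Combine with x ≡ 11 (mod 12): gcd(10, 12) = 2; 11 - 3 = 8, which IS divisible by 2, so compatible.
    Write x = 3 + 10·t and substitute into x ≡ 11 (mod 12): 10·t ≡ 11 − 3 = 8 (mod 12).
    Divide the congruence (and modulus) by g = 2: 5·t ≡ 4 (mod 6).
    The inverse of 5 mod 6 is 5 (since 5·5 = 25 = 4·6 + 1), so t ≡ 5·4 = 20 ≡ 2 (mod 6).
    Then x = 3 + 10·2 = 23, valid modulo lcm(10, 12) = 60: x ≡ 23 (mod 60).
  Combine with x ≡ 11 (mod 21): gcd(60, 21) = 3; 11 - 23 = -12, which IS divisible by 3, so compatible.
    Write x = 23 + 60·t and substitute into x ≡ 11 (mod 21): 60·t ≡ 11 − 23 = -12 (mod 21).
    Divide the congruence (and modulus) by g = 3: 20·t ≡ -4 (mod 7).
    Reduce coefficients mod 7: 6·t ≡ 3 (mod 7).
    The inverse of 6 mod 7 is 6 (since 6·6 = 36 = 5·7 + 1), so t ≡ 6·3 = 18 ≡ 4 (mod 7).
    Then x = 23 + 60·4 = 263, valid modulo lcm(60, 21) = 420: x ≡ 263 (mod 420).
Verify: 263 mod 10 = 3, 263 mod 12 = 11, 263 mod 21 = 11.

x ≡ 263 (mod 420).


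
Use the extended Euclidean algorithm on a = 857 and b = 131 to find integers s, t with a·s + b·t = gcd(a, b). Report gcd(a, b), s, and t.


Euclidean algorithm on (857, 131) — divide until remainder is 0:
  857 = 6 · 131 + 71
  131 = 1 · 71 + 60
  71 = 1 · 60 + 11
  60 = 5 · 11 + 5
  11 = 2 · 5 + 1
  5 = 5 · 1 + 0
gcd(857, 131) = 1.
Track Bezout coefficients alongside the remainders: start with r₀ = 857 = a·1 + b·0 (s = 1, t = 0) and r₁ = 131 = a·0 + b·1 (s = 0, t = 1); each new remainder r_{k+1} = r_{k-1} − q_k·r_k inherits s_{k+1} = s_{k-1} − q_k·s_k, t_{k+1} = t_{k-1} − q_k·t_k, so r_k = a·s_k + b·t_k at every step:
  q = 6: r = 71, s = 1 − 6·0 = 1, t = 0 − 6·1 = -6  (check: 857·1 + 131·(-6) = 71)
  q = 1: r = 60, s = 0 − 1·1 = -1, t = 1 − 1·(-6) = 7  (check: 857·(-1) + 131·7 = 60)
  q = 1: r = 11, s = 1 − 1·(-1) = 2, t = -6 − 1·7 = -13  (check: 857·2 + 131·(-13) = 11)
  q = 5: r = 5, s = -1 − 5·2 = -11, t = 7 − 5·(-13) = 72  (check: 857·(-11) + 131·72 = 5)
  q = 2: r = 1, s = 2 − 2·(-11) = 24, t = -13 − 2·72 = -157  (check: 857·24 + 131·(-157) = 1)
The row with r = 1 (the gcd) gives the Bezout coefficients s = 24, t = -157.
Result: 857 · (24) + 131 · (-157) = 1.

gcd(857, 131) = 1; s = 24, t = -157 (check: 857·24 + 131·(-157) = 1).


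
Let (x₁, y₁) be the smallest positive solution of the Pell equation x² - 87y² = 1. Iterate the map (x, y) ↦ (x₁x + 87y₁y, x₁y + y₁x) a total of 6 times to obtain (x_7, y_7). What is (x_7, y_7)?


Step 1: Find the fundamental solution (x₁, y₁) of x² - 87y² = 1.
  Expand √87 as a continued fraction. a₀ = ⌊√87⌋ = 9; iterate m_{k+1} = d_k·a_k − m_k, d_{k+1} = (87 − m_{k+1}²)/d_k, a_{k+1} = ⌊(a₀ + m_{k+1})/d_{k+1}⌋ (starting m₀ = 0, d₀ = 1), with convergents p_k = a_k·p_{k-1} + p_{k-2}, q_k = a_k·q_{k-1} + q_{k-2} (p₋₁ = 1, q₋₁ = 0):
  k = 0: a₀ = 9; p₀/q₀ = 9/1; p₀² − 87·q₀² = 81 − 87 = -6.
  k = 1: m = 9, d = 6, a = ⌊(9 + 9)/6⌋ = 3; p/q = (3·9 + 1)/(3·1 + 0) = 28/3; p² − 87·q² = 784 − 783 = 1.
  The first convergent with p² − 87·q² = 1 gives the fundamental solution (x₁, y₁) = (28, 3).
Step 2: Apply the recurrence (x_{n+1}, y_{n+1}) = (x₁x_n + 87y₁y_n, x₁y_n + y₁x_n) repeatedly.
  From (x_1, y_1) = (28, 3): x_2 = 28·28 + 87·3·3 = 1567; y_2 = 28·3 + 3·28 = 168.
  From (x_2, y_2) = (1567, 168): x_3 = 28·1567 + 87·3·168 = 87724; y_3 = 28·168 + 3·1567 = 9405.
  From (x_3, y_3) = (87724, 9405): x_4 = 28·87724 + 87·3·9405 = 4910977; y_4 = 28·9405 + 3·87724 = 526512.
  From (x_4, y_4) = (4910977, 526512): x_5 = 28·4910977 + 87·3·526512 = 274926988; y_5 = 28·526512 + 3·4910977 = 29475267.
  From (x_5, y_5) = (274926988, 29475267): x_6 = 28·274926988 + 87·3·29475267 = 15391000351; y_6 = 28·29475267 + 3·274926988 = 1650088440.
  From (x_6, y_6) = (15391000351, 1650088440): x_7 = 28·15391000351 + 87·3·1650088440 = 861621092668; y_7 = 28·1650088440 + 3·15391000351 = 92375477373.
Step 3: Verify x_7² - 87·y_7² = 742390907330398243358224 - 742390907330398243358223 = 1 (should be 1). ✓

(x_1, y_1) = (28, 3); (x_7, y_7) = (861621092668, 92375477373).


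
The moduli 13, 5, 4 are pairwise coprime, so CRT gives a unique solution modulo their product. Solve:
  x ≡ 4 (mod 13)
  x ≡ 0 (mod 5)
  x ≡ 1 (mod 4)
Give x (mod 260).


Moduli 13, 5, 4 are pairwise coprime; by CRT there is a unique solution modulo M = 13 · 5 · 4 = 260.
Solve pairwise, accumulating the modulus:
  Start with x ≡ 4 (mod 13).
  Combine with x ≡ 0 (mod 5): since gcd(13, 5) = 1, we get a unique residue mod 65.
    Write x = 4 + 13·t and substitute into x ≡ 0 (mod 5): 13·t ≡ 0 − 4 = -4 (mod 5).
    Reduce coefficients mod 5: 3·t ≡ 1 (mod 5).
    The inverse of 3 mod 5 is 2 (since 3·2 = 6 = 1·5 + 1), so t ≡ 2·1 = 2 ≡ 2 (mod 5).
    Then x = 4 + 13·2 = 30, valid modulo lcm(13, 5) = 65: x ≡ 30 (mod 65).
  Combine with x ≡ 1 (mod 4): since gcd(65, 4) = 1, we get a unique residue mod 260.
    Write x = 30 + 65·t and substitute into x ≡ 1 (mod 4): 65·t ≡ 1 − 30 = -29 (mod 4).
    Reduce coefficients mod 4: 1·t ≡ 3 (mod 4).
    So t ≡ 3 (mod 4).
    Then x = 30 + 65·3 = 225, valid modulo lcm(65, 4) = 260: x ≡ 225 (mod 260).
Verify: 225 mod 13 = 4 ✓, 225 mod 5 = 0 ✓, 225 mod 4 = 1 ✓.

x ≡ 225 (mod 260).


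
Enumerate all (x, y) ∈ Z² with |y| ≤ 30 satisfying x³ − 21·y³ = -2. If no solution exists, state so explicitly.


The equation is x³ - 21y³ = -2. For fixed y, x³ = 21·y³ − 2, so a solution requires the RHS to be a perfect cube.
Strategy: iterate y from -30 to 30, compute RHS = 21·y³ − 2, and check whether it is a (positive or negative) perfect cube.
Check small values of y:
  y = 0: RHS = -2 is not a perfect cube.
  y = 1: RHS = 19 is not a perfect cube.
  y = -1: RHS = -23 is not a perfect cube.
  y = 2: RHS = 166 is not a perfect cube.
  y = -2: RHS = -170 is not a perfect cube.
  y = 3: RHS = 565 is not a perfect cube.
  y = -3: RHS = -569 is not a perfect cube.
Continuing the search up to |y| = 30 finds no solutions either.
No (x, y) in the scanned range satisfies the equation.

No integer solutions with |y| ≤ 30.


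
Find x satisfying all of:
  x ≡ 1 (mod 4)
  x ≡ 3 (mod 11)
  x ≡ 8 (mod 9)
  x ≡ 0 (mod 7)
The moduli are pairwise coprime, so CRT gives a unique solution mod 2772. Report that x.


Product of moduli M = 4 · 11 · 9 · 7 = 2772.
Merge one congruence at a time:
  Start: x ≡ 1 (mod 4).
  Combine with x ≡ 3 (mod 11); new modulus lcm = 44.
    Write x = 1 + 4·t and substitute into x ≡ 3 (mod 11): 4·t ≡ 3 − 1 = 2 (mod 11).
    The inverse of 4 mod 11 is 3 (since 4·3 = 12 = 1·11 + 1), so t ≡ 3·2 = 6 ≡ 6 (mod 11).
    Then x = 1 + 4·6 = 25, valid modulo lcm(4, 11) = 44: x ≡ 25 (mod 44).
  Combine with x ≡ 8 (mod 9); new modulus lcm = 396.
    Write x = 25 + 44·t and substitute into x ≡ 8 (mod 9): 44·t ≡ 8 − 25 = -17 (mod 9).
    Reduce coefficients mod 9: 8·t ≡ 1 (mod 9).
    The inverse of 8 mod 9 is 8 (since 8·8 = 64 = 7·9 + 1), so t ≡ 8·1 = 8 ≡ 8 (mod 9).
    Then x = 25 + 44·8 = 377, valid modulo lcm(44, 9) = 396: x ≡ 377 (mod 396).
  Combine with x ≡ 0 (mod 7); new modulus lcm = 2772.
    Write x = 377 + 396·t and substitute into x ≡ 0 (mod 7): 396·t ≡ 0 − 377 = -377 (mod 7).
    Reduce coefficients mod 7: 4·t ≡ 1 (mod 7).
    The inverse of 4 mod 7 is 2 (since 4·2 = 8 = 1·7 + 1), so t ≡ 2·1 = 2 ≡ 2 (mod 7).
    Then x = 377 + 396·2 = 1169, valid modulo lcm(396, 7) = 2772: x ≡ 1169 (mod 2772).
Verify against each original: 1169 mod 4 = 1, 1169 mod 11 = 3, 1169 mod 9 = 8, 1169 mod 7 = 0.

x ≡ 1169 (mod 2772).


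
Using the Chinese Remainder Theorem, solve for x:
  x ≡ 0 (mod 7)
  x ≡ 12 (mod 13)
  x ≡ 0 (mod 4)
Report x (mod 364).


Moduli 7, 13, 4 are pairwise coprime; by CRT there is a unique solution modulo M = 7 · 13 · 4 = 364.
Solve pairwise, accumulating the modulus:
  Start with x ≡ 0 (mod 7).
  Combine with x ≡ 12 (mod 13): since gcd(7, 13) = 1, we get a unique residue mod 91.
    Write x = 0 + 7·t and substitute into x ≡ 12 (mod 13): 7·t ≡ 12 − 0 = 12 (mod 13).
    The inverse of 7 mod 13 is 2 (since 7·2 = 14 = 1·13 + 1), so t ≡ 2·12 = 24 ≡ 11 (mod 13).
    Then x = 0 + 7·11 = 77, valid modulo lcm(7, 13) = 91: x ≡ 77 (mod 91).
  Combine with x ≡ 0 (mod 4): since gcd(91, 4) = 1, we get a unique residue mod 364.
    Write x = 77 + 91·t and substitute into x ≡ 0 (mod 4): 91·t ≡ 0 − 77 = -77 (mod 4).
    Reduce coefficients mod 4: 3·t ≡ 3 (mod 4).
    The inverse of 3 mod 4 is 3 (since 3·3 = 9 = 2·4 + 1), so t ≡ 3·3 = 9 ≡ 1 (mod 4).
    Then x = 77 + 91·1 = 168, valid modulo lcm(91, 4) = 364: x ≡ 168 (mod 364).
Verify: 168 mod 7 = 0 ✓, 168 mod 13 = 12 ✓, 168 mod 4 = 0 ✓.

x ≡ 168 (mod 364).


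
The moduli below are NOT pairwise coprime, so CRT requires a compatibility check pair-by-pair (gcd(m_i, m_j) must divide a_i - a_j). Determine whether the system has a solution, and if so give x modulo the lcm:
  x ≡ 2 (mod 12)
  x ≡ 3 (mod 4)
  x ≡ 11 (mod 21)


Moduli 12, 4, 21 are not pairwise coprime, so CRT works modulo lcm(m_i) when all pairwise compatibility conditions hold.
Pairwise compatibility: gcd(m_i, m_j) must divide a_i - a_j for every pair.
Merge one congruence at a time:
  Start: x ≡ 2 (mod 12).
  Combine with x ≡ 3 (mod 4): gcd(12, 4) = 4, and 3 - 2 = 1 is NOT divisible by 4.
    ⇒ system is inconsistent (no integer solution).

No solution (the system is inconsistent).


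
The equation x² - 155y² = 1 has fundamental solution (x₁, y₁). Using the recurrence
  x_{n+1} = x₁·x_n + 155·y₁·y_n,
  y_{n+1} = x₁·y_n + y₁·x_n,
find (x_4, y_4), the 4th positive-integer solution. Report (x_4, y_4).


Step 1: Find the fundamental solution (x₁, y₁) of x² - 155y² = 1.
  Expand √155 as a continued fraction. a₀ = ⌊√155⌋ = 12; iterate m_{k+1} = d_k·a_k − m_k, d_{k+1} = (155 − m_{k+1}²)/d_k, a_{k+1} = ⌊(a₀ + m_{k+1})/d_{k+1}⌋ (starting m₀ = 0, d₀ = 1), with convergents p_k = a_k·p_{k-1} + p_{k-2}, q_k = a_k·q_{k-1} + q_{k-2} (p₋₁ = 1, q₋₁ = 0):
  k = 0: a₀ = 12; p₀/q₀ = 12/1; p₀² − 155·q₀² = 144 − 155 = -11.
  k = 1: m = 12, d = 11, a = ⌊(12 + 12)/11⌋ = 2; p/q = (2·12 + 1)/(2·1 + 0) = 25/2; p² − 155·q² = 625 − 620 = 5.
  k = 2: m = 10, d = 5, a = ⌊(12 + 10)/5⌋ = 4; p/q = (4·25 + 12)/(4·2 + 1) = 112/9; p² − 155·q² = 12544 − 12555 = -11.
  k = 3: m = 10, d = 11, a = ⌊(12 + 10)/11⌋ = 2; p/q = (2·112 + 25)/(2·9 + 2) = 249/20; p² − 155·q² = 62001 − 62000 = 1.
  The first convergent with p² − 155·q² = 1 gives the fundamental solution (x₁, y₁) = (249, 20).
Step 2: Apply the recurrence (x_{n+1}, y_{n+1}) = (x₁x_n + 155y₁y_n, x₁y_n + y₁x_n) repeatedly.
  From (x_1, y_1) = (249, 20): x_2 = 249·249 + 155·20·20 = 124001; y_2 = 249·20 + 20·249 = 9960.
  From (x_2, y_2) = (124001, 9960): x_3 = 249·124001 + 155·20·9960 = 61752249; y_3 = 249·9960 + 20·124001 = 4960060.
  From (x_3, y_3) = (61752249, 4960060): x_4 = 249·61752249 + 155·20·4960060 = 30752496001; y_4 = 249·4960060 + 20·61752249 = 2470099920.
Step 3: Verify x_4² - 155·y_4² = 945716010291520992001 - 945716010291520992000 = 1 (should be 1). ✓

(x_1, y_1) = (249, 20); (x_4, y_4) = (30752496001, 2470099920).


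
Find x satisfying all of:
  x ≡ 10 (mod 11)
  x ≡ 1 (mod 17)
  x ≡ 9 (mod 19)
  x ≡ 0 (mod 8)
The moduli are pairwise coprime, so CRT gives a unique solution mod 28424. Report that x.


Product of moduli M = 11 · 17 · 19 · 8 = 28424.
Merge one congruence at a time:
  Start: x ≡ 10 (mod 11).
  Combine with x ≡ 1 (mod 17); new modulus lcm = 187.
    Write x = 10 + 11·t and substitute into x ≡ 1 (mod 17): 11·t ≡ 1 − 10 = -9 (mod 17).
    Reduce coefficients mod 17: 11·t ≡ 8 (mod 17).
    The inverse of 11 mod 17 is 14 (since 11·14 = 154 = 9·17 + 1), so t ≡ 14·8 = 112 ≡ 10 (mod 17).
    Then x = 10 + 11·10 = 120, valid modulo lcm(11, 17) = 187: x ≡ 120 (mod 187).
  Combine with x ≡ 9 (mod 19); new modulus lcm = 3553.
    Write x = 120 + 187·t and substitute into x ≡ 9 (mod 19): 187·t ≡ 9 − 120 = -111 (mod 19).
    Reduce coefficients mod 19: 16·t ≡ 3 (mod 19).
    The inverse of 16 mod 19 is 6 (since 16·6 = 96 = 5·19 + 1), so t ≡ 6·3 = 18 ≡ 18 (mod 19).
    Then x = 120 + 187·18 = 3486, valid modulo lcm(187, 19) = 3553: x ≡ 3486 (mod 3553).
  Combine with x ≡ 0 (mod 8); new modulus lcm = 28424.
    Write x = 3486 + 3553·t and substitute into x ≡ 0 (mod 8): 3553·t ≡ 0 − 3486 = -3486 (mod 8).
    Reduce coefficients mod 8: 1·t ≡ 2 (mod 8).
    So t ≡ 2 (mod 8).
    Then x = 3486 + 3553·2 = 10592, valid modulo lcm(3553, 8) = 28424: x ≡ 10592 (mod 28424).
Verify against each original: 10592 mod 11 = 10, 10592 mod 17 = 1, 10592 mod 19 = 9, 10592 mod 8 = 0.

x ≡ 10592 (mod 28424).


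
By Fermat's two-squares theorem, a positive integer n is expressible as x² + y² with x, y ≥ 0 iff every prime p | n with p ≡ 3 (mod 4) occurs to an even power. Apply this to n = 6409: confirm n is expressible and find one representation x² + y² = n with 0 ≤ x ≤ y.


Step 1: Factor n = 6409 = 13 · 17 · 29.
Step 2: Check the mod-4 condition on each prime factor: 13 ≡ 1 (mod 4), exponent 1; 17 ≡ 1 (mod 4), exponent 1; 29 ≡ 1 (mod 4), exponent 1.
All primes ≡ 3 (mod 4) appear to even exponent (or don't appear), so by the two-squares theorem n IS expressible as a sum of two squares.
Step 3: Build a representation. Here n = 13 · 17 · 29 is a product of primes ≡ 1 (mod 4). Each prime p ≡ 1 (mod 4) is itself a sum of two squares; find a² by testing p − a² for a perfect square:
  13: 13 − 1² = 12, 13 − 2² = 9 = 3² ⇒ 13 = 2² + 3².
  17: 17 − 1² = 16 = 4² ⇒ 17 = 1² + 4².
  29: 29 − 1² = 28, 29 − 2² = 25 = 5² ⇒ 29 = 2² + 5².
  Combine using the Brahmagupta–Fibonacci identity (a² + b²)(c² + d²) = (ac − bd)² + (ad + bc)² = (ac + bd)² + (ad − bc)²:
  13 · 17 = 221: from (2² + 3²)(1² + 4²), take (2·1 − 3·4, 2·4 + 3·1) = (2 − 12, 8 + 3) = (-10, 11); dropping signs (only squares matter) gives (10, 11); check 10² + 11² = 100 + 121 = 221 ✓.
  221 · 29 = 6409: from (10² + 11²)(2² + 5²), take (10·2 − 11·5, 10·5 + 11·2) = (20 − 55, 50 + 22) = (-35, 72); dropping signs (only squares matter) gives (35, 72); check 35² + 72² = 1225 + 5184 = 6409 ✓.
Step 4: Order so x ≤ y and verify: 35² + 72² = 1225 + 5184 = 6409 = n. ✓

n = 6409 = 35² + 72² (one valid representation with x ≤ y).


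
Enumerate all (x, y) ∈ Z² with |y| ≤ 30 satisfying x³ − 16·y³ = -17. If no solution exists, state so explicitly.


The equation is x³ - 16y³ = -17. For fixed y, x³ = 16·y³ − 17, so a solution requires the RHS to be a perfect cube.
Strategy: iterate y from -30 to 30, compute RHS = 16·y³ − 17, and check whether it is a (positive or negative) perfect cube.
Check small values of y:
  y = 0: RHS = -17 is not a perfect cube.
  y = 1: RHS = -1 = (-1)³ ⇒ x = -1 works.
  y = -1: RHS = -33 is not a perfect cube.
  y = 2: RHS = 111 is not a perfect cube.
  y = -2: RHS = -145 is not a perfect cube.
  y = 3: RHS = 415 is not a perfect cube.
  y = -3: RHS = -449 is not a perfect cube.
Continuing the search up to |y| = 30 finds no further solutions beyond those listed.
Collected solutions: (-1, 1).

Solutions (with |y| ≤ 30): (-1, 1).


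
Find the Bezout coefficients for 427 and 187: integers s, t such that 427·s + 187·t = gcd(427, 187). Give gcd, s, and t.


Euclidean algorithm on (427, 187) — divide until remainder is 0:
  427 = 2 · 187 + 53
  187 = 3 · 53 + 28
  53 = 1 · 28 + 25
  28 = 1 · 25 + 3
  25 = 8 · 3 + 1
  3 = 3 · 1 + 0
gcd(427, 187) = 1.
Track Bezout coefficients alongside the remainders: start with r₀ = 427 = a·1 + b·0 (s = 1, t = 0) and r₁ = 187 = a·0 + b·1 (s = 0, t = 1); each new remainder r_{k+1} = r_{k-1} − q_k·r_k inherits s_{k+1} = s_{k-1} − q_k·s_k, t_{k+1} = t_{k-1} − q_k·t_k, so r_k = a·s_k + b·t_k at every step:
  q = 2: r = 53, s = 1 − 2·0 = 1, t = 0 − 2·1 = -2  (check: 427·1 + 187·(-2) = 53)
  q = 3: r = 28, s = 0 − 3·1 = -3, t = 1 − 3·(-2) = 7  (check: 427·(-3) + 187·7 = 28)
  q = 1: r = 25, s = 1 − 1·(-3) = 4, t = -2 − 1·7 = -9  (check: 427·4 + 187·(-9) = 25)
  q = 1: r = 3, s = -3 − 1·4 = -7, t = 7 − 1·(-9) = 16  (check: 427·(-7) + 187·16 = 3)
  q = 8: r = 1, s = 4 − 8·(-7) = 60, t = -9 − 8·16 = -137  (check: 427·60 + 187·(-137) = 1)
The row with r = 1 (the gcd) gives the Bezout coefficients s = 60, t = -137.
Result: 427 · (60) + 187 · (-137) = 1.

gcd(427, 187) = 1; s = 60, t = -137 (check: 427·60 + 187·(-137) = 1).


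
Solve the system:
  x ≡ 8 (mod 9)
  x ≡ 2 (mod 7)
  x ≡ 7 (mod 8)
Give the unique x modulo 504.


Moduli 9, 7, 8 are pairwise coprime; by CRT there is a unique solution modulo M = 9 · 7 · 8 = 504.
Solve pairwise, accumulating the modulus:
  Start with x ≡ 8 (mod 9).
  Combine with x ≡ 2 (mod 7): since gcd(9, 7) = 1, we get a unique residue mod 63.
    Write x = 8 + 9·t and substitute into x ≡ 2 (mod 7): 9·t ≡ 2 − 8 = -6 (mod 7).
    Reduce coefficients mod 7: 2·t ≡ 1 (mod 7).
    The inverse of 2 mod 7 is 4 (since 2·4 = 8 = 1·7 + 1), so t ≡ 4·1 = 4 ≡ 4 (mod 7).
    Then x = 8 + 9·4 = 44, valid modulo lcm(9, 7) = 63: x ≡ 44 (mod 63).
  Combine with x ≡ 7 (mod 8): since gcd(63, 8) = 1, we get a unique residue mod 504.
    Write x = 44 + 63·t and substitute into x ≡ 7 (mod 8): 63·t ≡ 7 − 44 = -37 (mod 8).
    Reduce coefficients mod 8: 7·t ≡ 3 (mod 8).
    The inverse of 7 mod 8 is 7 (since 7·7 = 49 = 6·8 + 1), so t ≡ 7·3 = 21 ≡ 5 (mod 8).
    Then x = 44 + 63·5 = 359, valid modulo lcm(63, 8) = 504: x ≡ 359 (mod 504).
Verify: 359 mod 9 = 8 ✓, 359 mod 7 = 2 ✓, 359 mod 8 = 7 ✓.

x ≡ 359 (mod 504).


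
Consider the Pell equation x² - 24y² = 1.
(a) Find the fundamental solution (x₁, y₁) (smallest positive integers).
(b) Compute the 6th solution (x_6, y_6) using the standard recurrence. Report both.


Step 1: Find the fundamental solution (x₁, y₁) of x² - 24y² = 1.
  Expand √24 as a continued fraction. a₀ = ⌊√24⌋ = 4; iterate m_{k+1} = d_k·a_k − m_k, d_{k+1} = (24 − m_{k+1}²)/d_k, a_{k+1} = ⌊(a₀ + m_{k+1})/d_{k+1}⌋ (starting m₀ = 0, d₀ = 1), with convergents p_k = a_k·p_{k-1} + p_{k-2}, q_k = a_k·q_{k-1} + q_{k-2} (p₋₁ = 1, q₋₁ = 0):
  k = 0: a₀ = 4; p₀/q₀ = 4/1; p₀² − 24·q₀² = 16 − 24 = -8.
  k = 1: m = 4, d = 8, a = ⌊(4 + 4)/8⌋ = 1; p/q = (1·4 + 1)/(1·1 + 0) = 5/1; p² − 24·q² = 25 − 24 = 1.
  The first convergent with p² − 24·q² = 1 gives the fundamental solution (x₁, y₁) = (5, 1).
Step 2: Apply the recurrence (x_{n+1}, y_{n+1}) = (x₁x_n + 24y₁y_n, x₁y_n + y₁x_n) repeatedly.
  From (x_1, y_1) = (5, 1): x_2 = 5·5 + 24·1·1 = 49; y_2 = 5·1 + 1·5 = 10.
  From (x_2, y_2) = (49, 10): x_3 = 5·49 + 24·1·10 = 485; y_3 = 5·10 + 1·49 = 99.
  From (x_3, y_3) = (485, 99): x_4 = 5·485 + 24·1·99 = 4801; y_4 = 5·99 + 1·485 = 980.
  From (x_4, y_4) = (4801, 980): x_5 = 5·4801 + 24·1·980 = 47525; y_5 = 5·980 + 1·4801 = 9701.
  From (x_5, y_5) = (47525, 9701): x_6 = 5·47525 + 24·1·9701 = 470449; y_6 = 5·9701 + 1·47525 = 96030.
Step 3: Verify x_6² - 24·y_6² = 221322261601 - 221322261600 = 1 (should be 1). ✓

(x_1, y_1) = (5, 1); (x_6, y_6) = (470449, 96030).


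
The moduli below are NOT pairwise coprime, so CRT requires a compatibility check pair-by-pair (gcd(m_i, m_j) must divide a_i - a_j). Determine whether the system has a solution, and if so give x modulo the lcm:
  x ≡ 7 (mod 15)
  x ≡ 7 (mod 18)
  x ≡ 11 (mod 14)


Moduli 15, 18, 14 are not pairwise coprime, so CRT works modulo lcm(m_i) when all pairwise compatibility conditions hold.
Pairwise compatibility: gcd(m_i, m_j) must divide a_i - a_j for every pair.
Merge one congruence at a time:
  Start: x ≡ 7 (mod 15).
  Combine with x ≡ 7 (mod 18): gcd(15, 18) = 3; 7 - 7 = 0, which IS divisible by 3, so compatible.
    Write x = 7 + 15·t and substitute into x ≡ 7 (mod 18): 15·t ≡ 7 − 7 = 0 (mod 18).
    Divide the congruence (and modulus) by g = 3: 5·t ≡ 0 (mod 6).
    The inverse of 5 mod 6 is 5 (since 5·5 = 25 = 4·6 + 1), so t ≡ 5·0 = 0 ≡ 0 (mod 6).
    Then x = 7 + 15·0 = 7, valid modulo lcm(15, 18) = 90: x ≡ 7 (mod 90).
  Combine with x ≡ 11 (mod 14): gcd(90, 14) = 2; 11 - 7 = 4, which IS divisible by 2, so compatible.
    Write x = 7 + 90·t and substitute into x ≡ 11 (mod 14): 90·t ≡ 11 − 7 = 4 (mod 14).
    Divide the congruence (and modulus) by g = 2: 45·t ≡ 2 (mod 7).
    Reduce coefficients mod 7: 3·t ≡ 2 (mod 7).
    The inverse of 3 mod 7 is 5 (since 3·5 = 15 = 2·7 + 1), so t ≡ 5·2 = 10 ≡ 3 (mod 7).
    Then x = 7 + 90·3 = 277, valid modulo lcm(90, 14) = 630: x ≡ 277 (mod 630).
Verify: 277 mod 15 = 7, 277 mod 18 = 7, 277 mod 14 = 11.

x ≡ 277 (mod 630).


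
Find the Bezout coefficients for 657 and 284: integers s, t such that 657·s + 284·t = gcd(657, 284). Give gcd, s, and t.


Euclidean algorithm on (657, 284) — divide until remainder is 0:
  657 = 2 · 284 + 89
  284 = 3 · 89 + 17
  89 = 5 · 17 + 4
  17 = 4 · 4 + 1
  4 = 4 · 1 + 0
gcd(657, 284) = 1.
Track Bezout coefficients alongside the remainders: start with r₀ = 657 = a·1 + b·0 (s = 1, t = 0) and r₁ = 284 = a·0 + b·1 (s = 0, t = 1); each new remainder r_{k+1} = r_{k-1} − q_k·r_k inherits s_{k+1} = s_{k-1} − q_k·s_k, t_{k+1} = t_{k-1} − q_k·t_k, so r_k = a·s_k + b·t_k at every step:
  q = 2: r = 89, s = 1 − 2·0 = 1, t = 0 − 2·1 = -2  (check: 657·1 + 284·(-2) = 89)
  q = 3: r = 17, s = 0 − 3·1 = -3, t = 1 − 3·(-2) = 7  (check: 657·(-3) + 284·7 = 17)
  q = 5: r = 4, s = 1 − 5·(-3) = 16, t = -2 − 5·7 = -37  (check: 657·16 + 284·(-37) = 4)
  q = 4: r = 1, s = -3 − 4·16 = -67, t = 7 − 4·(-37) = 155  (check: 657·(-67) + 284·155 = 1)
The row with r = 1 (the gcd) gives the Bezout coefficients s = -67, t = 155.
Result: 657 · (-67) + 284 · (155) = 1.

gcd(657, 284) = 1; s = -67, t = 155 (check: 657·(-67) + 284·155 = 1).


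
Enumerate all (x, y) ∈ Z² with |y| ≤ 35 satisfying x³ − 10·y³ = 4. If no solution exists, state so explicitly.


The equation is x³ - 10y³ = 4. For fixed y, x³ = 10·y³ + 4, so a solution requires the RHS to be a perfect cube.
Strategy: iterate y from -35 to 35, compute RHS = 10·y³ + 4, and check whether it is a (positive or negative) perfect cube.
Check small values of y:
  y = 0: RHS = 4 is not a perfect cube.
  y = 1: RHS = 14 is not a perfect cube.
  y = -1: RHS = -6 is not a perfect cube.
  y = 2: RHS = 84 is not a perfect cube.
  y = -2: RHS = -76 is not a perfect cube.
  y = 3: RHS = 274 is not a perfect cube.
  y = -3: RHS = -266 is not a perfect cube.
Continuing the search up to |y| = 35 finds no solutions either.
No (x, y) in the scanned range satisfies the equation.

No integer solutions with |y| ≤ 35.


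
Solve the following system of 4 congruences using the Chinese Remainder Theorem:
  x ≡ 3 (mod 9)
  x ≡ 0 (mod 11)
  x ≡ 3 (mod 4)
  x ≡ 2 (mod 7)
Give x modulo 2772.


Product of moduli M = 9 · 11 · 4 · 7 = 2772.
Merge one congruence at a time:
  Start: x ≡ 3 (mod 9).
  Combine with x ≡ 0 (mod 11); new modulus lcm = 99.
    Write x = 3 + 9·t and substitute into x ≡ 0 (mod 11): 9·t ≡ 0 − 3 = -3 (mod 11).
    Reduce coefficients mod 11: 9·t ≡ 8 (mod 11).
    The inverse of 9 mod 11 is 5 (since 9·5 = 45 = 4·11 + 1), so t ≡ 5·8 = 40 ≡ 7 (mod 11).
    Then x = 3 + 9·7 = 66, valid modulo lcm(9, 11) = 99: x ≡ 66 (mod 99).
  Combine with x ≡ 3 (mod 4); new modulus lcm = 396.
    Write x = 66 + 99·t and substitute into x ≡ 3 (mod 4): 99·t ≡ 3 − 66 = -63 (mod 4).
    Reduce coefficients mod 4: 3·t ≡ 1 (mod 4).
    The inverse of 3 mod 4 is 3 (since 3·3 = 9 = 2·4 + 1), so t ≡ 3·1 = 3 ≡ 3 (mod 4).
    Then x = 66 + 99·3 = 363, valid modulo lcm(99, 4) = 396: x ≡ 363 (mod 396).
  Combine with x ≡ 2 (mod 7); new modulus lcm = 2772.
    Write x = 363 + 396·t and substitute into x ≡ 2 (mod 7): 396·t ≡ 2 − 363 = -361 (mod 7).
    Reduce coefficients mod 7: 4·t ≡ 3 (mod 7).
    The inverse of 4 mod 7 is 2 (since 4·2 = 8 = 1·7 + 1), so t ≡ 2·3 = 6 ≡ 6 (mod 7).
    Then x = 363 + 396·6 = 2739, valid modulo lcm(396, 7) = 2772: x ≡ 2739 (mod 2772).
Verify against each original: 2739 mod 9 = 3, 2739 mod 11 = 0, 2739 mod 4 = 3, 2739 mod 7 = 2.

x ≡ 2739 (mod 2772).


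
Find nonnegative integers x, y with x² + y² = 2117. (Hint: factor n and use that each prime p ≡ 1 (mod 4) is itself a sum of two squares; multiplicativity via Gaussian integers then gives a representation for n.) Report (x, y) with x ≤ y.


Step 1: Factor n = 2117 = 29 · 73.
Step 2: Check the mod-4 condition on each prime factor: 29 ≡ 1 (mod 4), exponent 1; 73 ≡ 1 (mod 4), exponent 1.
All primes ≡ 3 (mod 4) appear to even exponent (or don't appear), so by the two-squares theorem n IS expressible as a sum of two squares.
Step 3: Build a representation. Here n = 29 · 73 is a product of primes ≡ 1 (mod 4). Each prime p ≡ 1 (mod 4) is itself a sum of two squares; find a² by testing p − a² for a perfect square:
  29: 29 − 1² = 28, 29 − 2² = 25 = 5² ⇒ 29 = 2² + 5².
  73: 73 − 1² = 72, 73 − 2² = 69, 73 − 3² = 64 = 8² ⇒ 73 = 3² + 8².
  Combine using the Brahmagupta–Fibonacci identity (a² + b²)(c² + d²) = (ac − bd)² + (ad + bc)² = (ac + bd)² + (ad − bc)²:
  29 · 73 = 2117: from (2² + 5²)(3² + 8²), take (2·3 − 5·8, 2·8 + 5·3) = (6 − 40, 16 + 15) = (-34, 31); dropping signs (only squares matter) gives (34, 31); check 34² + 31² = 1156 + 961 = 2117 ✓.
Step 4: Order so x ≤ y and verify: 31² + 34² = 961 + 1156 = 2117 = n. ✓

n = 2117 = 31² + 34² (one valid representation with x ≤ y).


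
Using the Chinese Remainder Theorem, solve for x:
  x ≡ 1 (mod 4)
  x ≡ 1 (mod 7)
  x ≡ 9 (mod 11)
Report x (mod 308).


Moduli 4, 7, 11 are pairwise coprime; by CRT there is a unique solution modulo M = 4 · 7 · 11 = 308.
Solve pairwise, accumulating the modulus:
  Start with x ≡ 1 (mod 4).
  Combine with x ≡ 1 (mod 7): since gcd(4, 7) = 1, we get a unique residue mod 28.
    Write x = 1 + 4·t and substitute into x ≡ 1 (mod 7): 4·t ≡ 1 − 1 = 0 (mod 7).
    The inverse of 4 mod 7 is 2 (since 4·2 = 8 = 1·7 + 1), so t ≡ 2·0 = 0 ≡ 0 (mod 7).
    Then x = 1 + 4·0 = 1, valid modulo lcm(4, 7) = 28: x ≡ 1 (mod 28).
  Combine with x ≡ 9 (mod 11): since gcd(28, 11) = 1, we get a unique residue mod 308.
    Write x = 1 + 28·t and substitute into x ≡ 9 (mod 11): 28·t ≡ 9 − 1 = 8 (mod 11).
    Reduce coefficients mod 11: 6·t ≡ 8 (mod 11).
    The inverse of 6 mod 11 is 2 (since 6·2 = 12 = 1·11 + 1), so t ≡ 2·8 = 16 ≡ 5 (mod 11).
    Then x = 1 + 28·5 = 141, valid modulo lcm(28, 11) = 308: x ≡ 141 (mod 308).
Verify: 141 mod 4 = 1 ✓, 141 mod 7 = 1 ✓, 141 mod 11 = 9 ✓.

x ≡ 141 (mod 308).


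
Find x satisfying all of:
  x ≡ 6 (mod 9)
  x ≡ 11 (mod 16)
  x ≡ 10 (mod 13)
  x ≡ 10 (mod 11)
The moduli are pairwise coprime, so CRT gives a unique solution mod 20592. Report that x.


Product of moduli M = 9 · 16 · 13 · 11 = 20592.
Merge one congruence at a time:
  Start: x ≡ 6 (mod 9).
  Combine with x ≡ 11 (mod 16); new modulus lcm = 144.
    Write x = 6 + 9·t and substitute into x ≡ 11 (mod 16): 9·t ≡ 11 − 6 = 5 (mod 16).
    The inverse of 9 mod 16 is 9 (since 9·9 = 81 = 5·16 + 1), so t ≡ 9·5 = 45 ≡ 13 (mod 16).
    Then x = 6 + 9·13 = 123, valid modulo lcm(9, 16) = 144: x ≡ 123 (mod 144).
  Combine with x ≡ 10 (mod 13); new modulus lcm = 1872.
    Write x = 123 + 144·t and substitute into x ≡ 10 (mod 13): 144·t ≡ 10 − 123 = -113 (mod 13).
    Reduce coefficients mod 13: 1·t ≡ 4 (mod 13).
    So t ≡ 4 (mod 13).
    Then x = 123 + 144·4 = 699, valid modulo lcm(144, 13) = 1872: x ≡ 699 (mod 1872).
  Combine with x ≡ 10 (mod 11); new modulus lcm = 20592.
    Write x = 699 + 1872·t and substitute into x ≡ 10 (mod 11): 1872·t ≡ 10 − 699 = -689 (mod 11).
    Reduce coefficients mod 11: 2·t ≡ 4 (mod 11).
    The inverse of 2 mod 11 is 6 (since 2·6 = 12 = 1·11 + 1), so t ≡ 6·4 = 24 ≡ 2 (mod 11).
    Then x = 699 + 1872·2 = 4443, valid modulo lcm(1872, 11) = 20592: x ≡ 4443 (mod 20592).
Verify against each original: 4443 mod 9 = 6, 4443 mod 16 = 11, 4443 mod 13 = 10, 4443 mod 11 = 10.

x ≡ 4443 (mod 20592).


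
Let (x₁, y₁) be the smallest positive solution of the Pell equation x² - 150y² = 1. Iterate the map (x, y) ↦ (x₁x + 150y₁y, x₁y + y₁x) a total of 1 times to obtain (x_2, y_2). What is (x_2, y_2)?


Step 1: Find the fundamental solution (x₁, y₁) of x² - 150y² = 1.
  Expand √150 as a continued fraction. a₀ = ⌊√150⌋ = 12; iterate m_{k+1} = d_k·a_k − m_k, d_{k+1} = (150 − m_{k+1}²)/d_k, a_{k+1} = ⌊(a₀ + m_{k+1})/d_{k+1}⌋ (starting m₀ = 0, d₀ = 1), with convergents p_k = a_k·p_{k-1} + p_{k-2}, q_k = a_k·q_{k-1} + q_{k-2} (p₋₁ = 1, q₋₁ = 0):
  k = 0: a₀ = 12; p₀/q₀ = 12/1; p₀² − 150·q₀² = 144 − 150 = -6.
  k = 1: m = 12, d = 6, a = ⌊(12 + 12)/6⌋ = 4; p/q = (4·12 + 1)/(4·1 + 0) = 49/4; p² − 150·q² = 2401 − 2400 = 1.
  The first convergent with p² − 150·q² = 1 gives the fundamental solution (x₁, y₁) = (49, 4).
Step 2: Apply the recurrence (x_{n+1}, y_{n+1}) = (x₁x_n + 150y₁y_n, x₁y_n + y₁x_n) repeatedly.
  From (x_1, y_1) = (49, 4): x_2 = 49·49 + 150·4·4 = 4801; y_2 = 49·4 + 4·49 = 392.
Step 3: Verify x_2² - 150·y_2² = 23049601 - 23049600 = 1 (should be 1). ✓

(x_1, y_1) = (49, 4); (x_2, y_2) = (4801, 392).


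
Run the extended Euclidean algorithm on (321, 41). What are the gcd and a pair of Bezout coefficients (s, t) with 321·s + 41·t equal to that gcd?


Euclidean algorithm on (321, 41) — divide until remainder is 0:
  321 = 7 · 41 + 34
  41 = 1 · 34 + 7
  34 = 4 · 7 + 6
  7 = 1 · 6 + 1
  6 = 6 · 1 + 0
gcd(321, 41) = 1.
Track Bezout coefficients alongside the remainders: start with r₀ = 321 = a·1 + b·0 (s = 1, t = 0) and r₁ = 41 = a·0 + b·1 (s = 0, t = 1); each new remainder r_{k+1} = r_{k-1} − q_k·r_k inherits s_{k+1} = s_{k-1} − q_k·s_k, t_{k+1} = t_{k-1} − q_k·t_k, so r_k = a·s_k + b·t_k at every step:
  q = 7: r = 34, s = 1 − 7·0 = 1, t = 0 − 7·1 = -7  (check: 321·1 + 41·(-7) = 34)
  q = 1: r = 7, s = 0 − 1·1 = -1, t = 1 − 1·(-7) = 8  (check: 321·(-1) + 41·8 = 7)
  q = 4: r = 6, s = 1 − 4·(-1) = 5, t = -7 − 4·8 = -39  (check: 321·5 + 41·(-39) = 6)
  q = 1: r = 1, s = -1 − 1·5 = -6, t = 8 − 1·(-39) = 47  (check: 321·(-6) + 41·47 = 1)
The row with r = 1 (the gcd) gives the Bezout coefficients s = -6, t = 47.
Result: 321 · (-6) + 41 · (47) = 1.

gcd(321, 41) = 1; s = -6, t = 47 (check: 321·(-6) + 41·47 = 1).


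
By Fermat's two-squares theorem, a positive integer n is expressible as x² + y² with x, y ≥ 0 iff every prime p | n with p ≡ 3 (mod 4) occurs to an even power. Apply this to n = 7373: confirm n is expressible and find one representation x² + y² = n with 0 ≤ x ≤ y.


Step 1: Factor n = 7373 = 73 · 101.
Step 2: Check the mod-4 condition on each prime factor: 73 ≡ 1 (mod 4), exponent 1; 101 ≡ 1 (mod 4), exponent 1.
All primes ≡ 3 (mod 4) appear to even exponent (or don't appear), so by the two-squares theorem n IS expressible as a sum of two squares.
Step 3: Build a representation. Here n = 73 · 101 is a product of primes ≡ 1 (mod 4). Each prime p ≡ 1 (mod 4) is itself a sum of two squares; find a² by testing p − a² for a perfect square:
  73: 73 − 1² = 72, 73 − 2² = 69, 73 − 3² = 64 = 8² ⇒ 73 = 3² + 8².
  101: 101 − 1² = 100 = 10² ⇒ 101 = 1² + 10².
  Combine using the Brahmagupta–Fibonacci identity (a² + b²)(c² + d²) = (ac − bd)² + (ad + bc)² = (ac + bd)² + (ad − bc)²:
  73 · 101 = 7373: from (3² + 8²)(1² + 10²), take (3·1 − 8·10, 3·10 + 8·1) = (3 − 80, 30 + 8) = (-77, 38); dropping signs (only squares matter) gives (77, 38); check 77² + 38² = 5929 + 1444 = 7373 ✓.
Step 4: Order so x ≤ y and verify: 38² + 77² = 1444 + 5929 = 7373 = n. ✓

n = 7373 = 38² + 77² (one valid representation with x ≤ y).


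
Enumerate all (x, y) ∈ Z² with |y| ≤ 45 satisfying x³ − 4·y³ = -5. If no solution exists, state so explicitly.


The equation is x³ - 4y³ = -5. For fixed y, x³ = 4·y³ − 5, so a solution requires the RHS to be a perfect cube.
Strategy: iterate y from -45 to 45, compute RHS = 4·y³ − 5, and check whether it is a (positive or negative) perfect cube.
Check small values of y:
  y = 0: RHS = -5 is not a perfect cube.
  y = 1: RHS = -1 = (-1)³ ⇒ x = -1 works.
  y = -1: RHS = -9 is not a perfect cube.
  y = 2: RHS = 27 = (3)³ ⇒ x = 3 works.
  y = -2: RHS = -37 is not a perfect cube.
  y = 3: RHS = 103 is not a perfect cube.
  y = -3: RHS = -113 is not a perfect cube.
Continuing the search up to |y| = 45 finds no further solutions beyond those listed.
Collected solutions: (-1, 1), (3, 2).

Solutions (with |y| ≤ 45): (-1, 1), (3, 2).


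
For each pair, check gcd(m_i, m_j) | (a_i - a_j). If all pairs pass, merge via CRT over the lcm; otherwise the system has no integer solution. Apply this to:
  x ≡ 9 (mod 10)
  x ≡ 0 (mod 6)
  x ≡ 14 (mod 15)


Moduli 10, 6, 15 are not pairwise coprime, so CRT works modulo lcm(m_i) when all pairwise compatibility conditions hold.
Pairwise compatibility: gcd(m_i, m_j) must divide a_i - a_j for every pair.
Merge one congruence at a time:
  Start: x ≡ 9 (mod 10).
  Combine with x ≡ 0 (mod 6): gcd(10, 6) = 2, and 0 - 9 = -9 is NOT divisible by 2.
    ⇒ system is inconsistent (no integer solution).

No solution (the system is inconsistent).
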